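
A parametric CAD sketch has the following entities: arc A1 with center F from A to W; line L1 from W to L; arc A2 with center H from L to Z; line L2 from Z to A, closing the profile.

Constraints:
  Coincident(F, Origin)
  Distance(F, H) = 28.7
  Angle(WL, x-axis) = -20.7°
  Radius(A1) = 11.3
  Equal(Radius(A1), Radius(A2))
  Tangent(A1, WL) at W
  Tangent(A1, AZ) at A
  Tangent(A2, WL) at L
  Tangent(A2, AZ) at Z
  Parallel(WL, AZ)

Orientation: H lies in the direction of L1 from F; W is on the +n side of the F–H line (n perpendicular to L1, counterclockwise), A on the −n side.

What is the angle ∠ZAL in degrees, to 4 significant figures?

38.22°

The slot axis is L1's direction at -20.7°, so u = (cos -20.7°, sin -20.7°) = (0.9354, -0.3535) and n = (−sin -20.7°, cos -20.7°) = (0.3535, 0.9354). F is at the origin and H lies 28.7 along u from F, so H = 28.7·u = (26.85, -10.14). Tangency of A1 to both parallel lines with radius 11.3 puts W and A at F ± 11.3·n: W = (3.994, 10.57), A = (-3.994, -10.57). Equal radii place L and Z the same way about H: L = H + 11.3·n = (30.84, 0.4258), Z = H − 11.3·n = (22.85, -20.72). Then cos ∠ZAL = AZ·AL / (|AZ||AL|), giving 38.22°.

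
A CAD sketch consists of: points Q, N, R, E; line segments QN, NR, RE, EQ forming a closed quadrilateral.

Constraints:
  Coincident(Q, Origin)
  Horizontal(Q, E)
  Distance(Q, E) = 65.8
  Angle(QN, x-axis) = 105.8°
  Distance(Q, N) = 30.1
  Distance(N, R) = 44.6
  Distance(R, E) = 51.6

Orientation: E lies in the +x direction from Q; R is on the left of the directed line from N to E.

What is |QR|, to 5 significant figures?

53.846

Checks: |NR| = 44.60 ✓; |RE| = 51.60 ✓.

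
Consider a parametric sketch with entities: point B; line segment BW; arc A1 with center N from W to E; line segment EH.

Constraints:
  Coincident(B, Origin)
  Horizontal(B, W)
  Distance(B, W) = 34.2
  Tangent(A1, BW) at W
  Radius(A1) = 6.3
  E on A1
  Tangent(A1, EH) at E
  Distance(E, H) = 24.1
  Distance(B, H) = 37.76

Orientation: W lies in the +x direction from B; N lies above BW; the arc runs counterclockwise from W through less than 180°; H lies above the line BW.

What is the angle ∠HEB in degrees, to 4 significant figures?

66.08°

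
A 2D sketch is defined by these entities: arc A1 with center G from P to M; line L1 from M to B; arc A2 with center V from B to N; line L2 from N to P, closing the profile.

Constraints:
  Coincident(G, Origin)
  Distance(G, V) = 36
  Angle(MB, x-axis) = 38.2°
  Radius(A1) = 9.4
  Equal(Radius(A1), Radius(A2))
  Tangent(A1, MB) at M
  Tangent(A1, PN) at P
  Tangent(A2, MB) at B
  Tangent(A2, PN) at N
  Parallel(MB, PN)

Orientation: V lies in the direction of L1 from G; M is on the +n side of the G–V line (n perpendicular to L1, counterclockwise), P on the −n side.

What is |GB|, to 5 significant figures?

37.207

The slot axis is L1's direction at 38.2°, so u = (cos 38.2°, sin 38.2°) = (0.78586, 0.61841) and n = (−sin 38.2°, cos 38.2°) = (-0.61841, 0.78586). G is at the origin and V lies 36.0 along u from G, so V = 36.0·u = (28.291, 22.263). Tangency of A1 to both parallel lines with radius 9.4 puts M and P at G ± 9.4·n: M = (-5.8130, 7.3871), P = (5.8130, -7.3871). Equal radii place B and N the same way about V: B = V + 9.4·n = (22.478, 29.650), N = V − 9.4·n = (34.104, 14.876). Then |GB| = |B − G| = 37.207.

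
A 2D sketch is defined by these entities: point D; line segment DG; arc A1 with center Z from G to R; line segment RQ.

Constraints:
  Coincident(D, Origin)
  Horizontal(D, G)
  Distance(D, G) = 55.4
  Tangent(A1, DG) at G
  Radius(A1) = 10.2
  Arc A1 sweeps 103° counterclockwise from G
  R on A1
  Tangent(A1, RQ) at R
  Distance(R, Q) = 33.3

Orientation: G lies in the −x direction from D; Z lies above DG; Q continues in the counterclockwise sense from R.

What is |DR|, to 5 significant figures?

47.147

D is at the origin; D and G share the same y with |DG| = 55.4 and G on the −x side, so G = (-55.400, 0.0000). Tangency of A1 to DG means the radius ZG is perpendicular to DG, so Z = G + (0, 10.2) = (-55.400, 10.200). On A1, G sits at bearing -90° from Z; a 103° counterclockwise sweep puts R at bearing 13°, so R = Z + 10.2·(cos 13°, sin 13°) = (-45.461, 12.495). Then |DR| = |R − D| = 47.147.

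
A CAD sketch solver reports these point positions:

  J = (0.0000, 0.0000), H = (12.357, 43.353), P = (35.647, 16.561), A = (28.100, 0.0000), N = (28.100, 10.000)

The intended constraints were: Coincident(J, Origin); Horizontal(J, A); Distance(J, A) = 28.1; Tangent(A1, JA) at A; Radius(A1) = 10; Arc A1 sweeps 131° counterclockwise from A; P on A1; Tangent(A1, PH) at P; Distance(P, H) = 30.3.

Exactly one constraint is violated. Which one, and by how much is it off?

Distance(P, H) = 30.3 — off by 5.20.

J = (0.00, 0.00) ✓; J.y = 0.00, A.y = 0.00 ✓; |JA| = 28.10 ✓; ∠(NA, AJ) = 90.00° ✓; |NA| = 10.00 ✓; bearing(N→P) − bearing(N→A) = 131.0° ✓; |NP| = 10.00 ✓; ∠(NP, PH) = 90.00° ✓; |PH| = 35.50 ✗.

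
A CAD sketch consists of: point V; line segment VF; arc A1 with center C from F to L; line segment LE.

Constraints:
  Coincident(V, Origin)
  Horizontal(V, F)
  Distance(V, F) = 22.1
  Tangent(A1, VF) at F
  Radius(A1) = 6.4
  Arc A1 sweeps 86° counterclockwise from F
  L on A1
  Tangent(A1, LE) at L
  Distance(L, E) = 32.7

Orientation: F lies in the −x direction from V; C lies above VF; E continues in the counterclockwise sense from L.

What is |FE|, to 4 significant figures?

39.54

V is at the origin; V and F share the same y with |VF| = 22.1 and F on the −x side, so F = (-22.10, 0.000). A1 meets VF tangentially, so CF is at right angles to VF, so C = F + (0, 6.4) = (-22.10, 6.400). On A1, F sits at bearing -90° from C; an 86° counterclockwise sweep puts L at bearing -4°, so L = C + 6.4·(cos -4°, sin -4°) = (-15.72, 5.954). Since A1 is tangent to LE there, CL ⟂ LE, so LE runs along (−sin -4°, cos -4°); with |LE| = 32.7, E = (-13.43, 38.57). Then |FE| = |E − F| = 39.54.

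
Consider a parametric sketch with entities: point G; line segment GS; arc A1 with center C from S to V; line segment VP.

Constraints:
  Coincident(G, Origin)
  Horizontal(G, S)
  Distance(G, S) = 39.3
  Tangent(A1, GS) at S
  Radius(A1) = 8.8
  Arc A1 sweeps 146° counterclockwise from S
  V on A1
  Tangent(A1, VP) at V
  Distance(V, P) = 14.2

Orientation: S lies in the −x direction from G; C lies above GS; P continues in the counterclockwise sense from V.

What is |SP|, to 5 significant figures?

24.993

G is at the origin; G and S share the same y with |GS| = 39.3 and S on the −x side, so S = (-39.300, 0.0000). Since A1 is tangent to GS there, CS ⟂ GS, so C = S + (0, 8.8) = (-39.300, 8.8000). On A1, S sits at bearing -90° from C; a 146° counterclockwise sweep puts V at bearing 56°, so V = C + 8.8·(cos 56°, sin 56°) = (-34.379, 16.096). Since A1 is tangent to VP there, CV ⟂ VP, so VP runs along (−sin 56°, cos 56°); with |VP| = 14.2, P = (-46.151, 24.036). Then |SP| = |P − S| = 24.993.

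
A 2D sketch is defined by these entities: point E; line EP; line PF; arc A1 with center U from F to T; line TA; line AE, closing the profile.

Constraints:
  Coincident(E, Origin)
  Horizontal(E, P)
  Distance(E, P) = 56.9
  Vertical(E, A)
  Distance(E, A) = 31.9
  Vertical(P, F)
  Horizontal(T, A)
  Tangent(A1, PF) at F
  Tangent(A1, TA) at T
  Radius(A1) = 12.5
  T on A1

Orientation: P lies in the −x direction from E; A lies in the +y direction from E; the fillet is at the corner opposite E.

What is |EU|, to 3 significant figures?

48.5

E is at the origin; E and P share the same y with |EP| = 56.9 and P on the −x side, so P = (-56.9, 0.00). EA is vertical with |EA| = 31.9 and A on the +y side, so A = (0.00, 31.9). The virtual corner opposite E is at (-56.9, 31.9). Since A1 is tangent to PF there, UF ⟂ PF and A1 meets TA tangentially, so UT is at right angles to TA, with radius 12.5, so the center U sits 12.5 in from both sides at U = (-44.4, 19.4). Then |EU| = |U − E| = 48.5.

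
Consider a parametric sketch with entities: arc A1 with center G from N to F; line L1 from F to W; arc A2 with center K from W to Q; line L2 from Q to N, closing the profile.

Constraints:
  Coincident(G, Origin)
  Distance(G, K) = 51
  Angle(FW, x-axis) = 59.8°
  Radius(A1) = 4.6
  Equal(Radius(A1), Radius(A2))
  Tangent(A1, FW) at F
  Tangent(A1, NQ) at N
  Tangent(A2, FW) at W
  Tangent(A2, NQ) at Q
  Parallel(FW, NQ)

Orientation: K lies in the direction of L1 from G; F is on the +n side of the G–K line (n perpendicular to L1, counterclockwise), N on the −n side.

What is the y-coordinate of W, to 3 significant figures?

46.4

Tangency of A1 to both parallel lines with radius 4.6 puts F and N at G ± 4.6·n: F = (-3.98, 2.31), N = (3.98, -2.31). Equal radii place W and Q the same way about K: W = K + 4.6·n = (21.7, 46.4), Q = K − 4.6·n = (29.6, 41.8). So W.y = 46.4.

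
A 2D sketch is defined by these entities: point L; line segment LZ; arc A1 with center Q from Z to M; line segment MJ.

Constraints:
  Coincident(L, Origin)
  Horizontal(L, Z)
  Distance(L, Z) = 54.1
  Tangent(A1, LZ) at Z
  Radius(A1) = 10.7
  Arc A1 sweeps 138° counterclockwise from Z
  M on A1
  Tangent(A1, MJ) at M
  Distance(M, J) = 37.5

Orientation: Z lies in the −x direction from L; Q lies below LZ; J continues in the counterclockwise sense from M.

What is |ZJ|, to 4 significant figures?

48.40

L is at the origin; L and Z share the same y with |LZ| = 54.1 and Z on the −x side, so Z = (-54.10, 0.000). The tangent condition forces QZ to be normal to LZ, so Q = Z + (0, -10.7) = (-54.10, -10.70). On A1, Z sits at bearing 90° from Q; a 138° counterclockwise sweep puts M at bearing 228°, so M = Q + 10.7·(cos 228°, sin 228°) = (-61.26, -18.65). A1 meets MJ tangentially, so QM is at right angles to MJ, so MJ runs along (−sin 228°, cos 228°); with |MJ| = 37.5, J = (-33.39, -43.74). Then |ZJ| = |J − Z| = 48.40.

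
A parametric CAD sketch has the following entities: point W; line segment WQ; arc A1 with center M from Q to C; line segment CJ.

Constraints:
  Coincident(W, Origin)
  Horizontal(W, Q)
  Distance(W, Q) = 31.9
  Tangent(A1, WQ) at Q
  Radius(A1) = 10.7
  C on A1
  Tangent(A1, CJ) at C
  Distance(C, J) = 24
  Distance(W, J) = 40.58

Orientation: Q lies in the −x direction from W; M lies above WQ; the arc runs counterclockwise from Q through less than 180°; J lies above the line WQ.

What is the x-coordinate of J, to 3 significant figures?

-21.1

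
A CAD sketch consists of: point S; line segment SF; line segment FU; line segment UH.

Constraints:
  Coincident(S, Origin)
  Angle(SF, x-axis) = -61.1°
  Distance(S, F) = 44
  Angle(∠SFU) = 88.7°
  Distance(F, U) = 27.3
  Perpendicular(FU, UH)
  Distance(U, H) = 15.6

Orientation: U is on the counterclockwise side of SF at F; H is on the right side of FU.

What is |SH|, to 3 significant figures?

65.1

S is at the origin; SF runs at -61.1° with length 44.0, so F = 44.0·(cos -61.1°, sin -61.1°) = (21.3, -38.5). ∠SFU = 88.7°, so FU runs at -61.1° + (180° − 88.7°) = 30.2° from the x-axis; with |FU| = 27.3, U = F + 27.3·(cos 30.2°, sin 30.2°) = (44.9, -24.8). The perpendicularity gives UH at right angles to FU; with |UH| = 15.6 on the right of FU, H = U + 15.6·(0.503, -0.864) = (52.7, -38.3). Then |SH| = |H − S| = 65.1.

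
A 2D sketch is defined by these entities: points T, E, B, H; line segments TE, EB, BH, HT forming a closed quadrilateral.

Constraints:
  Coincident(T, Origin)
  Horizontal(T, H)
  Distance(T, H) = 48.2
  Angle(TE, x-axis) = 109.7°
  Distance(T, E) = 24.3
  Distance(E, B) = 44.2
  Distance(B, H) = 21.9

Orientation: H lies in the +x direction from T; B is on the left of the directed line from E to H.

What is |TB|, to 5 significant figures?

40.021

Checks: |EB| = 44.20 ✓; |BH| = 21.90 ✓.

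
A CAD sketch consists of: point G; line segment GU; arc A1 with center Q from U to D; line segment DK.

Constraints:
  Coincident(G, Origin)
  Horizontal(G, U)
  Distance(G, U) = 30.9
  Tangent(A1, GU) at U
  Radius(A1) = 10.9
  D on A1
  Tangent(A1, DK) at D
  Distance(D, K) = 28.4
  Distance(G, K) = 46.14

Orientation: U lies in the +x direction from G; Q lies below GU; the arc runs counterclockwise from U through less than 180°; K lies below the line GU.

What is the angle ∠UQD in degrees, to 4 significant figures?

95.30°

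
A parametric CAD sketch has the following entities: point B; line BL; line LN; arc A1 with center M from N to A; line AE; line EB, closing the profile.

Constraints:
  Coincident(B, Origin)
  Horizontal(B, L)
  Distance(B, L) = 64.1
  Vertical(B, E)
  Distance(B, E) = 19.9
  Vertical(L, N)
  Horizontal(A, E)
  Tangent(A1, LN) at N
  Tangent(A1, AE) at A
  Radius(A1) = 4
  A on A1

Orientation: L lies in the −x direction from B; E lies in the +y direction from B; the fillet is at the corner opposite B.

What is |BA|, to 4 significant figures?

63.31

B is at the origin; B and L share the same y with |BL| = 64.1 and L on the −x side, so L = (-64.10, 0.000). B and E share the same x with |BE| = 19.9 and E on the +y side, so E = (0.000, 19.90). The virtual corner opposite B is at (-64.10, 19.90). Tangency of A1 to LN means the radius MN is perpendicular to LN and tangency of A1 to AE means the radius MA is perpendicular to AE, with radius 4.0, so the center M sits 4.0 in from both sides at M = (-60.10, 15.90). That places the tangent points at N = (-64.10, 15.90) on LN and A = (-60.10, 19.90) on AE. Then |BA| = |A − B| = 63.31.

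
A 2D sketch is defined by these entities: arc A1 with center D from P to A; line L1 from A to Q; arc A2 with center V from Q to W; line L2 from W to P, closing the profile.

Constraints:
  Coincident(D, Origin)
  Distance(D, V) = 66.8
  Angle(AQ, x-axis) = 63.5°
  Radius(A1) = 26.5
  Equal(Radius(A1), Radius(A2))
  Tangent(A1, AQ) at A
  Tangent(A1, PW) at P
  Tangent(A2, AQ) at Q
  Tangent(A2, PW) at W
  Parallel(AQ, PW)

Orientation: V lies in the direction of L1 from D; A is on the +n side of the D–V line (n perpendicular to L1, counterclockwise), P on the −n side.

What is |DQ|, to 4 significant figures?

71.86

The slot axis is L1's direction at 63.5°, so u = (cos 63.5°, sin 63.5°) = (0.4462, 0.8949) and n = (−sin 63.5°, cos 63.5°) = (-0.8949, 0.4462). D is at the origin and V lies 66.8 along u from D, so V = 66.8·u = (29.81, 59.78). Tangency of A1 to both parallel lines with radius 26.5 puts A and P at D ± 26.5·n: A = (-23.72, 11.82), P = (23.72, -11.82). Equal radii place Q and W the same way about V: Q = V + 26.5·n = (6.090, 71.61), W = V − 26.5·n = (53.52, 47.96). Then |DQ| = |Q − D| = 71.86.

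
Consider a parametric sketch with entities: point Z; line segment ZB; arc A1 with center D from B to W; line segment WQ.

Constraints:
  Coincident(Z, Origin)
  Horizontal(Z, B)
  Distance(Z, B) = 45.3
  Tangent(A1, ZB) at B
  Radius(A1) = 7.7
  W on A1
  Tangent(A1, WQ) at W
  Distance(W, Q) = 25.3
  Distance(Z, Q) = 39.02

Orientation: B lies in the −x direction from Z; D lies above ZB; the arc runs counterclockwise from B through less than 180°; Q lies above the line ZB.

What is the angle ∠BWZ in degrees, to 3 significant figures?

141°

Z is at the origin; Z and B share the same y with |ZB| = 45.3 and B on the −x side, so B = (-45.3, 0.00). Since A1 is tangent to ZB there, DB ⟂ ZB, so D = B + (0, 7.7) = (-45.3, 7.70). Since DW ⟂ WQ (tangency), |DQ| = √(7.7² + 25.3²) = 26.4 regardless of where W sits on A1. So Q lies on both circle(Z, 39.02) and circle(D, 26.4); the above-ZB intersection is Q = (-27.7, 27.5). W is the foot of the tangent from Q: W = (-38.3, 4.48).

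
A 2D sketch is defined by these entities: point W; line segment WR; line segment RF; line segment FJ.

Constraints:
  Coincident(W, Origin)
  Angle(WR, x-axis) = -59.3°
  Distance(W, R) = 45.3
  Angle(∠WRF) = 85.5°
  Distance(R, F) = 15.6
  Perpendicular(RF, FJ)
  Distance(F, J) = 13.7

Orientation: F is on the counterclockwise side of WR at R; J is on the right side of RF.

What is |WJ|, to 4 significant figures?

60.08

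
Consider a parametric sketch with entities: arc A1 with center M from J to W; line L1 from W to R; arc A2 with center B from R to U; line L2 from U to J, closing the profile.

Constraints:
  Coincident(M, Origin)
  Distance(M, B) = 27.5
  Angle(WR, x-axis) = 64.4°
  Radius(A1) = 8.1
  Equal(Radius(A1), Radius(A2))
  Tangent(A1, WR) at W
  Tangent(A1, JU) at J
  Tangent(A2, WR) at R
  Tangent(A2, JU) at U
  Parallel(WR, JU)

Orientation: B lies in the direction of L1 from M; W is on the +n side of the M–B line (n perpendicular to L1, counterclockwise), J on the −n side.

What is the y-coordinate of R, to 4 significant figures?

28.30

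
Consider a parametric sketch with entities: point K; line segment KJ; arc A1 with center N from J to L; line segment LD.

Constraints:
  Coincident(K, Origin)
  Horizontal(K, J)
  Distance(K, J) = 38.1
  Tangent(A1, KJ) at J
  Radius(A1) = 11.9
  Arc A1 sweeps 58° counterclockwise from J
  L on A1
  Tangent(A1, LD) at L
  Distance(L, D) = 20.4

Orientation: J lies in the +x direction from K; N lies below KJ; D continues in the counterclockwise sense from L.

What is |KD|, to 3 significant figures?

28.6

K is at the origin; K and J share the same y with |KJ| = 38.1 and J on the +x side, so J = (38.1, 0.00). The tangent condition forces NJ to be normal to KJ, so N = J + (0, -11.9) = (38.1, -11.9). On A1, J sits at bearing 90° from N; a 58° counterclockwise sweep puts L at bearing 148°, so L = N + 11.9·(cos 148°, sin 148°) = (28.0, -5.59). Tangency of A1 to LD means the radius NL is perpendicular to LD, so LD runs along (−sin 148°, cos 148°); with |LD| = 20.4, D = (17.2, -22.9). Then |KD| = |D − K| = 28.6.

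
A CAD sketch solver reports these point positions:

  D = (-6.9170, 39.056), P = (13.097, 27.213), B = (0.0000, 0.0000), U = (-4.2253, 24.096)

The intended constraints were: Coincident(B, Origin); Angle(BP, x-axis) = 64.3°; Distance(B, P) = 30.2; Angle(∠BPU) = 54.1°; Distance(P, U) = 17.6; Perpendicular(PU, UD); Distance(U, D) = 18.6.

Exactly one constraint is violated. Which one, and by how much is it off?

Distance(U, D) = 18.6 — off by 3.40.

B = (0.00, 0.00) ✓; BP at 64.30° ✓; |BP| = 30.20 ✓; ∠BPU = 54.10° ✓; |PU| = 17.60 ✓; ∠(PU, UD) = 90.00° ✓; |UD| = 15.20 ✗.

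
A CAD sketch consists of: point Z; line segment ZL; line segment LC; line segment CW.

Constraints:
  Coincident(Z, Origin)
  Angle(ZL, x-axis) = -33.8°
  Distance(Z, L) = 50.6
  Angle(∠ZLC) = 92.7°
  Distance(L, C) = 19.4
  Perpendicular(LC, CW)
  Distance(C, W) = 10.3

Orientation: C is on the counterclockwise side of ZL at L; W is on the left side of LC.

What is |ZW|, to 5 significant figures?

45.761

Z is at the origin; ZL runs at -33.8° with length 50.6, so L = 50.6·(cos -33.8°, sin -33.8°) = (42.048, -28.149). ∠ZLC = 92.7°, so LC runs at -33.8° + (180° − 92.7°) = 53.500° from the x-axis; with |LC| = 19.4, C = L + 19.4·(cos 53.500°, sin 53.500°) = (53.587, -12.554). LC is perpendicular to CW; with |CW| = 10.3 on the left of LC, W = C + 10.3·(-0.80386, 0.59482) = (45.308, -6.4271). Then |ZW| = |W − Z| = 45.761.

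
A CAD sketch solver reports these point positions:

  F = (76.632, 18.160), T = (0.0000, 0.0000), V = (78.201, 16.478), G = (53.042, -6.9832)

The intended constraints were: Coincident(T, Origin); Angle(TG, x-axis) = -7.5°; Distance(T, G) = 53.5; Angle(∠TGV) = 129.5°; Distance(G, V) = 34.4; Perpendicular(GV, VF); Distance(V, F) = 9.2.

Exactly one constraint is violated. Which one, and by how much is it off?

Distance(V, F) = 9.2 — off by 6.90.

T = (0.00, 0.00) ✓; TG at -7.500° ✓; |TG| = 53.50 ✓; ∠TGV = 129.5° ✓; |GV| = 34.40 ✓; ∠(GV, VF) = 90.01° ✓; |VF| = 2.300 ✗.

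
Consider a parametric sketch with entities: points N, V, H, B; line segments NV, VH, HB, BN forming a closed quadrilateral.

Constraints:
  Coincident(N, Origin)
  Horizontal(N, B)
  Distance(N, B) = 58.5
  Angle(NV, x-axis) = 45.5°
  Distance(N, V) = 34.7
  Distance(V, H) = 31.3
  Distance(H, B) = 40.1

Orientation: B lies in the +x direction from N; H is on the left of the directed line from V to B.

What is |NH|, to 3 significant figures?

65.3

N is at the origin; NB is horizontal with |NB| = 58.5 and B in +x, so B = (58.5, 0). NV runs at 45.5° with |NV| = 34.7, so V = (24.3, 24.7). H is determined by |VH| = 31.3 and |HB| = 40.1 together: it lies at the intersection of circle(V, 31.3) and circle(B, 40.1). With |VB| = 42.2, the foot of the radical line on VB is 13.7 from V and the perpendicular offset is √(31.3² − 13.7²) = 28.2. Taking the left-of-VB solution: H = (51.9, 39.6).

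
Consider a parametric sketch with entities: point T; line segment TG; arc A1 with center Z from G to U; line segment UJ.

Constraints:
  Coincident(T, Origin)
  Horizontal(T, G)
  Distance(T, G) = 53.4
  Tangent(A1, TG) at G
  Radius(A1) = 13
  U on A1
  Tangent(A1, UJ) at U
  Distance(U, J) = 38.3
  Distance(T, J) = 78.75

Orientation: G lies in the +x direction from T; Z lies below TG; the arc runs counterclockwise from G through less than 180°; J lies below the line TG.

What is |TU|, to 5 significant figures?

45.611

Checks: |ZU| = 13.00 ✓; ∠(ZU, UJ) = 90.00° ✓; |UJ| = 38.30 ✓; |TJ| = 78.75 ✓.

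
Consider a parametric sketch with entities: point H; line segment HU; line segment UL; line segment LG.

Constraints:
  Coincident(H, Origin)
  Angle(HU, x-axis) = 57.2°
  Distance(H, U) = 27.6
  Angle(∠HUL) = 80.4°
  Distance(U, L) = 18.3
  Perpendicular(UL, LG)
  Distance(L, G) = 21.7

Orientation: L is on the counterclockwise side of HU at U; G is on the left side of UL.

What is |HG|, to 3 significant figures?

14.8

H is at the origin; HU runs at 57.2° with length 27.6, so U = 27.6·(cos 57.2°, sin 57.2°) = (15.0, 23.2). ∠HUL = 80.4°, so UL runs at 57.2° + (180° − 80.4°) = 157° from the x-axis; with |UL| = 18.3, L = U + 18.3·(cos 157°, sin 157°) = (-1.87, 30.4). The perpendicularity gives LG at right angles to UL; with |LG| = 21.7 on the left of UL, G = L + 21.7·(-0.394, -0.919) = (-10.4, 10.5). Then |HG| = |G − H| = 14.8.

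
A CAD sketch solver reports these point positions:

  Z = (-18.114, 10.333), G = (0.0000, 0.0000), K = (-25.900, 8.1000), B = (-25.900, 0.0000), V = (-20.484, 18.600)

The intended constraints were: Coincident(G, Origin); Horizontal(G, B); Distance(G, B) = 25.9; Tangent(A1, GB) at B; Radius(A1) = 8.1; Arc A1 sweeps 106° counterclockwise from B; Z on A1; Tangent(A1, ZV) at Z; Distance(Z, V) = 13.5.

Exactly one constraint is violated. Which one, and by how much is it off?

Distance(Z, V) = 13.5 — off by 4.90.

G = (0.00, 0.00) ✓; G.y = 0.00, B.y = 0.00 ✓; |GB| = 25.90 ✓; ∠(KB, BG) = 90.00° ✓; |KB| = 8.100 ✓; bearing(K→Z) − bearing(K→B) = 106.0° ✓; |KZ| = 8.100 ✓; ∠(KZ, ZV) = 90.01° ✓; |ZV| = 8.600 ✗.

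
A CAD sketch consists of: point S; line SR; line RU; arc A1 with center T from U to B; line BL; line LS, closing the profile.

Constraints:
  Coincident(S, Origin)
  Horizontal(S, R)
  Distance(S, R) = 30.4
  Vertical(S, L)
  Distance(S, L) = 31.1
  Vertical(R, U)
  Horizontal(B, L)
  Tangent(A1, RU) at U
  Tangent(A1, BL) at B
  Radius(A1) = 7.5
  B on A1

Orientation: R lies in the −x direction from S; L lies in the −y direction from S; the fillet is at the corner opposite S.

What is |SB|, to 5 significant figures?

38.621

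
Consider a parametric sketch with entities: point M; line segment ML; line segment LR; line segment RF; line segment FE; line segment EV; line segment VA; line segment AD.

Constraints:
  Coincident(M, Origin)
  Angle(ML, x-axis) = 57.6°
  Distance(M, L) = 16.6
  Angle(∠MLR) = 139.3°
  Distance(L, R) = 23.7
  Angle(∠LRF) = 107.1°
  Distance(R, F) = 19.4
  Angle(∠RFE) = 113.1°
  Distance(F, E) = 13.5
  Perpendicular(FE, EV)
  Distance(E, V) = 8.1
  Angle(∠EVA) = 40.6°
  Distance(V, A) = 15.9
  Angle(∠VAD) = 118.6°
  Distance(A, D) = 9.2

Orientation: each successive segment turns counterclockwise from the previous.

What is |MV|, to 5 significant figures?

28.365

M is at the origin; ML runs at 57.6° with length 16.6, so L = (8.8947, 14.016). ∠MLR = 139.3° gives LR at 98.300° from the x-axis; with |LR| = 23.7, R = (5.4735, 37.468). ∠LRF = 107.1° gives RF at 171.20° from the x-axis; with |RF| = 19.4, F = (-13.698, 40.436). ∠RFE = 113.1° gives FE at -121.90° from the x-axis; with |FE| = 13.5, E = (-20.832, 28.974). The perpendicularity gives EV at right angles to FE, so EV runs at -31.900°; with |EV| = 8.1, V = (-13.955, 24.694). Then |MV| = |V − M| = 28.365.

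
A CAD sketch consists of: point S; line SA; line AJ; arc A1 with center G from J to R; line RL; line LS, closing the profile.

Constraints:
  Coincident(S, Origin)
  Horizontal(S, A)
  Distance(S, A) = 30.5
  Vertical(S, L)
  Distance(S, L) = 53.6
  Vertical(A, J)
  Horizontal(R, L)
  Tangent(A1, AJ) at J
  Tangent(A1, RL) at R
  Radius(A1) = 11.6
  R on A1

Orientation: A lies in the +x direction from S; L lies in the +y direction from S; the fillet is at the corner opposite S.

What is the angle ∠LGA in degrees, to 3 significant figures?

137°

S is at the origin; S and A share the same y with |SA| = 30.5 and A on the +x side, so A = (30.5, 0.00). S and L share the same x with |SL| = 53.6 and L on the +y side, so L = (0.00, 53.6). The virtual corner opposite S is at (30.5, 53.6). Since A1 is tangent to AJ there, GJ ⟂ AJ and tangency of A1 to RL means the radius GR is perpendicular to RL, with radius 11.6, so the center G sits 11.6 in from both sides at G = (18.9, 42.0). Then cos ∠LGA = GL·GA / (|GL||GA|), giving 137°.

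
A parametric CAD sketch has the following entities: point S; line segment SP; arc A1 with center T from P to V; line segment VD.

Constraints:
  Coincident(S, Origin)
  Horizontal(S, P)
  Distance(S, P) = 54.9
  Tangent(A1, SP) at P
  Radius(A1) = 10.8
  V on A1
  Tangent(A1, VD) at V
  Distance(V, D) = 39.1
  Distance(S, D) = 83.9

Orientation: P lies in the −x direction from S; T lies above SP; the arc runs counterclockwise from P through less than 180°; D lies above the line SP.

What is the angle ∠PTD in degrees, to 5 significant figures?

161.22°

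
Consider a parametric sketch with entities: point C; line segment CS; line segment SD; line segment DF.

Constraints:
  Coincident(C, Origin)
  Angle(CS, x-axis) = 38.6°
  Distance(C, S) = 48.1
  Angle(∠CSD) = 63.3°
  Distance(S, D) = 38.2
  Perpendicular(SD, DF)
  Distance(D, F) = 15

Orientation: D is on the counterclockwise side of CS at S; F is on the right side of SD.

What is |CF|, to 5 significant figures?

60.298

∠CSD = 63.3°, so SD runs at 38.6° + (180° − 63.3°) = 155.30° from the x-axis; with |SD| = 38.2, D = S + 38.2·(cos 155.30°, sin 155.30°) = (2.8861, 45.971). SD is perpendicular to DF; with |DF| = 15.0 on the right of SD, F = D + 15.0·(0.41787, 0.90851) = (9.1541, 59.599). Then |CF| = |F − C| = 60.298.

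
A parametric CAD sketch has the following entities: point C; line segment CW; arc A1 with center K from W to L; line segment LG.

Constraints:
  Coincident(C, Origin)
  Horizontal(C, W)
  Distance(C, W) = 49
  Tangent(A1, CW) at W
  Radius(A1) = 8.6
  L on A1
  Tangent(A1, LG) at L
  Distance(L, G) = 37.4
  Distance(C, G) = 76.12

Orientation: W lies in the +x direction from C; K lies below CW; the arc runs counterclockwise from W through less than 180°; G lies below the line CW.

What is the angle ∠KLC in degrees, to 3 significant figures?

131°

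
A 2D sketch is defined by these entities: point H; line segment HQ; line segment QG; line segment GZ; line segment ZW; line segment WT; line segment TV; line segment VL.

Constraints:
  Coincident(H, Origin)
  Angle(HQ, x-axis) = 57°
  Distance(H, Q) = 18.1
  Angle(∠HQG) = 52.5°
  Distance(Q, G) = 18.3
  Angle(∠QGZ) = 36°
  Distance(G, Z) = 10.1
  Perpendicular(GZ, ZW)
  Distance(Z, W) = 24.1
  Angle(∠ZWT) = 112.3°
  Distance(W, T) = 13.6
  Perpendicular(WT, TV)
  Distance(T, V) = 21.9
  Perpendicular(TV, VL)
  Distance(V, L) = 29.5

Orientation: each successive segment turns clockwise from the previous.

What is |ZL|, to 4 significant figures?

6.767

H is at the origin; HQ runs at 57.0° with length 18.1, so Q = (9.858, 15.18). ∠HQG = 52.5° gives QG at -70.50° from the x-axis; with |QG| = 18.3, G = (15.97, -2.070). ∠QGZ = 36.0° gives GZ at 145.5° from the x-axis; with |GZ| = 10.1, Z = (7.643, 3.650). The perpendicularity gives ZW at right angles to GZ, so ZW runs at 55.50°; with |ZW| = 24.1, W = (21.29, 23.51). ∠ZWT = 112.3° gives WT at -12.20° from the x-axis; with |WT| = 13.6, T = (34.59, 20.64). WT ⟂ TV, so TV runs at -102.2°; with |TV| = 21.9, V = (29.96, -0.7677). TV is perpendicular to VL, so VL runs at 167.8°; with |VL| = 29.5, L = (1.124, 5.466). Then |ZL| = |L − Z| = 6.767.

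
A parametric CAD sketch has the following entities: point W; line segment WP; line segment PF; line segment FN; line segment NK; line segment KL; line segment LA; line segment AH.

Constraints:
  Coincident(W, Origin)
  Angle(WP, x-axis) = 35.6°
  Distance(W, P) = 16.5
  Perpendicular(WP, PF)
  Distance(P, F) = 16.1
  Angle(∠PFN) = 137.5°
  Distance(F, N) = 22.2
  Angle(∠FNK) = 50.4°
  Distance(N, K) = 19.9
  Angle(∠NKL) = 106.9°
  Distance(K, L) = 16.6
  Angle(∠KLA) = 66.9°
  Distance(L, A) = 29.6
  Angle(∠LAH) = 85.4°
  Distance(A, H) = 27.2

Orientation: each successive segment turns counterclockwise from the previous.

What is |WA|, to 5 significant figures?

38.318

W is at the origin; WP runs at 35.6° with length 16.5, so P = (13.416, 9.6050). WP is perpendicular to PF, so PF runs at 125.60°; with |PF| = 16.1, F = (4.0440, 22.696). ∠PFN = 137.5° gives FN at 168.10° from the x-axis; with |FN| = 22.2, N = (-17.679, 27.274). ∠FNK = 50.4° gives NK at -62.300° from the x-axis; with |NK| = 19.9, K = (-8.4286, 9.6544). ∠NKL = 106.9° gives KL at 10.800° from the x-axis; with |KL| = 16.6, L = (7.8774, 12.765). ∠KLA = 66.9° gives LA at 123.90° from the x-axis; with |LA| = 29.6, A = (-8.6318, 37.333). Then |WA| = |A − W| = 38.318.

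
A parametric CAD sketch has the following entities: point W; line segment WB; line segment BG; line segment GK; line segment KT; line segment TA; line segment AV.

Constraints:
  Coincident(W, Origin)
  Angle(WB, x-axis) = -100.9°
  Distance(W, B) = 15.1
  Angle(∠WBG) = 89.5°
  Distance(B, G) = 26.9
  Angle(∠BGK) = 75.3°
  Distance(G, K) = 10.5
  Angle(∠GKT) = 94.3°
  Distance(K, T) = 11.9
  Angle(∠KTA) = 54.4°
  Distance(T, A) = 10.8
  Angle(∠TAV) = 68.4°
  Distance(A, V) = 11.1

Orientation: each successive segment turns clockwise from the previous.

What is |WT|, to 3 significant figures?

14.3

W is at the origin; WB runs at -100.9° with length 15.1, so B = (-2.86, -14.8). ∠WBG = 89.5° gives BG at 169° from the x-axis; with |BG| = 26.9, G = (-29.2, -9.51). ∠BGK = 75.3° gives GK at 63.9° from the x-axis; with |GK| = 10.5, K = (-24.6, -0.0813). ∠GKT = 94.3° gives KT at -21.8° from the x-axis; with |KT| = 11.9, T = (-13.6, -4.50). Then |WT| = |T − W| = 14.3.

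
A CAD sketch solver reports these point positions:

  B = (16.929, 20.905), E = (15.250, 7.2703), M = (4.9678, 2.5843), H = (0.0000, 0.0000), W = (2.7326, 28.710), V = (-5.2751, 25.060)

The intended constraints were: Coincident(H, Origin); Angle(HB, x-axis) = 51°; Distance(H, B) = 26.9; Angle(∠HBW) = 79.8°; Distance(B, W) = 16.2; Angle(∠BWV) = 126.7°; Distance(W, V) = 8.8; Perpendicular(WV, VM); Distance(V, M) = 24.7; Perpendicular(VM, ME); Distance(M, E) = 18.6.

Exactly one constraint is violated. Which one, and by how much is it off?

Distance(M, E) = 18.6 — off by 7.30.

H = (0.00, 0.00) ✓; HB at 51.00° ✓; |HB| = 26.90 ✓; ∠HBW = 79.80° ✓; |BW| = 16.20 ✓; ∠BWV = 126.7° ✓; |WV| = 8.800 ✓; ∠(WV, VM) = 90.00° ✓; |VM| = 24.70 ✓; ∠(VM, ME) = 90.00° ✓; |ME| = 11.30 ✗.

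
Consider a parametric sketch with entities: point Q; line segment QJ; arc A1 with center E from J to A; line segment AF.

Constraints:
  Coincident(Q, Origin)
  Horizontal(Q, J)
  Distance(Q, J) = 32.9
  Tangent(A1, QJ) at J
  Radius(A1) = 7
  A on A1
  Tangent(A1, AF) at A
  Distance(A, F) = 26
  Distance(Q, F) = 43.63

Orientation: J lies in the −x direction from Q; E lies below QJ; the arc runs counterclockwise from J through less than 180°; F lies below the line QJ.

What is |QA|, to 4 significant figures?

40.47

Checks: ∠(EJ, JQ) = 90.00° ✓; |EJ| = 7.000 ✓; |EA| = 7.000 ✓; ∠(EA, AF) = 90.00° ✓; |AF| = 26.00 ✓; |QF| = 43.63 ✓.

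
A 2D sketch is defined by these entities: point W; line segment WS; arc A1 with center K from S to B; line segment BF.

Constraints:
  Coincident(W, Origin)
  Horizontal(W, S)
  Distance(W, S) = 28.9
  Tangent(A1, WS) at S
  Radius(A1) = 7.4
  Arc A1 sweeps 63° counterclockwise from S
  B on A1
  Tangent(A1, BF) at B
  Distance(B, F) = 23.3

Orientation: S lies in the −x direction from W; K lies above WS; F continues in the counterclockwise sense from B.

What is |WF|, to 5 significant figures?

27.434

W is at the origin; W and S share the same y with |WS| = 28.9 and S on the −x side, so S = (-28.900, 0.0000). The tangent condition forces KS to be normal to WS, so K = S + (0, 7.4) = (-28.900, 7.4000). On A1, S sits at bearing -90° from K; a 63° counterclockwise sweep puts B at bearing -27°, so B = K + 7.4·(cos -27°, sin -27°) = (-22.307, 4.0405). Tangency of A1 to BF means the radius KB is perpendicular to BF, so BF runs along (−sin -27°, cos -27°); with |BF| = 23.3, F = (-11.729, 24.801). Then |WF| = |F − W| = 27.434.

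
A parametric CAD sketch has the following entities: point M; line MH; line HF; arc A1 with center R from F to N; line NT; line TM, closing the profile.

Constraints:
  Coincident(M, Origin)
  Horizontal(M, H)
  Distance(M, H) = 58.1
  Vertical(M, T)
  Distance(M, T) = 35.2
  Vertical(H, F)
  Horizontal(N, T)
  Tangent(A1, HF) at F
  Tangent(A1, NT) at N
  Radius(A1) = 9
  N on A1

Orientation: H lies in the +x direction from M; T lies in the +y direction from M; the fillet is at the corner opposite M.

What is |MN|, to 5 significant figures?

60.414

The virtual corner opposite M is at (58.100, 35.200). A1 meets HF tangentially, so RF is at right angles to HF and A1 meets NT tangentially, so RN is at right angles to NT, with radius 9.0, so the center R sits 9.0 in from both sides at R = (49.100, 26.200). That places the tangent points at F = (58.100, 26.200) on HF and N = (49.100, 35.200) on NT. Then |MN| = |N − M| = 60.414.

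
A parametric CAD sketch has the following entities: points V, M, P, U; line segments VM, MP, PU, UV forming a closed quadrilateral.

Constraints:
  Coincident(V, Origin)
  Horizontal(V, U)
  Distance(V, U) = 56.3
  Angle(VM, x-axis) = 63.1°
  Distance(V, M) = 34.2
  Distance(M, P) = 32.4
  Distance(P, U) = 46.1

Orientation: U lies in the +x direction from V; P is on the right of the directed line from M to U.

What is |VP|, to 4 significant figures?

10.33

V is at the origin; V and U share the same y with |VU| = 56.3 and U in +x, so U = (56.3, 0). VM runs at 63.1° with |VM| = 34.2, so M = (15.47, 30.50). P is determined by |MP| = 32.4 and |PU| = 46.1 together: it lies at the intersection of circle(M, 32.4) and circle(U, 46.1). With |MU| = 50.96, the foot of the radical line on MU is 14.93 from M and the perpendicular offset is √(32.4² − 14.93²) = 28.76. Taking the right-of-MU solution: P = (10.22, -1.472).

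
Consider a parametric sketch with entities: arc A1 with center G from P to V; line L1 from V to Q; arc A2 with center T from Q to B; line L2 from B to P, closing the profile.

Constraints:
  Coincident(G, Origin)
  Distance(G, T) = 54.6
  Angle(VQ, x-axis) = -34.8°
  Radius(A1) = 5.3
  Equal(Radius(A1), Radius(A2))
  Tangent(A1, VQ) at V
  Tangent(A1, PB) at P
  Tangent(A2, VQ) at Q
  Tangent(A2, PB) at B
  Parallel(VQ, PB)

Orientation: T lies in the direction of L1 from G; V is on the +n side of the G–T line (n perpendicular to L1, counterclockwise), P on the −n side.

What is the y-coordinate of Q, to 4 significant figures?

-26.81

Tangency of A1 to both parallel lines with radius 5.3 puts V and P at G ± 5.3·n: V = (3.025, 4.352), P = (-3.025, -4.352). Equal radii place Q and B the same way about T: Q = T + 5.3·n = (47.86, -26.81), B = T − 5.3·n = (41.81, -35.51). So Q.y = -26.81.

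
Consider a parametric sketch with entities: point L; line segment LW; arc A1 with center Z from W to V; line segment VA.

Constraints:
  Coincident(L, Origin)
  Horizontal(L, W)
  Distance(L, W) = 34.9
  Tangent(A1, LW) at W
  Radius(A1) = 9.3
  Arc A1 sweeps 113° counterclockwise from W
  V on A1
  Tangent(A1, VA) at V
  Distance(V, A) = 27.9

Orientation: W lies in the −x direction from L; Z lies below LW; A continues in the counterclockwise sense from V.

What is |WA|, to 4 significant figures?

38.69

L is at the origin; L and W share the same y with |LW| = 34.9 and W on the −x side, so W = (-34.90, 0.000). The tangent condition forces ZW to be normal to LW, so Z = W + (0, -9.3) = (-34.90, -9.300). On A1, W sits at bearing 90° from Z; a 113° counterclockwise sweep puts V at bearing 203°, so V = Z + 9.3·(cos 203°, sin 203°) = (-43.46, -12.93). The tangent condition forces ZV to be normal to VA, so VA runs along (−sin 203°, cos 203°); with |VA| = 27.9, A = (-32.56, -38.62). Then |WA| = |A − W| = 38.69.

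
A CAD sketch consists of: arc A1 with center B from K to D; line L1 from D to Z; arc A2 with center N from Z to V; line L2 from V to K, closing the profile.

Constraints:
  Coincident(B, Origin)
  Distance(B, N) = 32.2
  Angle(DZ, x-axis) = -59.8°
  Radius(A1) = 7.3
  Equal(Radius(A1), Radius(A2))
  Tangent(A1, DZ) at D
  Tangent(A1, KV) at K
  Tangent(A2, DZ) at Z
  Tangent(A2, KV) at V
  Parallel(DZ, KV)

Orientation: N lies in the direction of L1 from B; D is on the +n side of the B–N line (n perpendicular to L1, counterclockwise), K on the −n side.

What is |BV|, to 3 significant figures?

33.0

The slot axis is L1's direction at -59.8°, so u = (cos -59.8°, sin -59.8°) = (0.503, -0.864) and n = (−sin -59.8°, cos -59.8°) = (0.864, 0.503). B is at the origin and N lies 32.2 along u from B, so N = 32.2·u = (16.2, -27.8). Tangency of A1 to both parallel lines with radius 7.3 puts D and K at B ± 7.3·n: D = (6.31, 3.67), K = (-6.31, -3.67). Equal radii place Z and V the same way about N: Z = N + 7.3·n = (22.5, -24.2), V = N − 7.3·n = (9.89, -31.5). Then |BV| = |V − B| = 33.0.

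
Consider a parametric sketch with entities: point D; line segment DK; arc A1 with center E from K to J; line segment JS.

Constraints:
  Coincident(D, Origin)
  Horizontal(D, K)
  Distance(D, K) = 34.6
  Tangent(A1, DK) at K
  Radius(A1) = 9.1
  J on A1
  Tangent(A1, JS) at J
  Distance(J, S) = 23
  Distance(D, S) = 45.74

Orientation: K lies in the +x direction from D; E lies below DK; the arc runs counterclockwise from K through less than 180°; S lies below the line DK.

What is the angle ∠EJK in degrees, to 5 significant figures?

38.324°

D is at the origin; D and K share the same y with |DK| = 34.6 and K on the +x side, so K = (34.600, 0.0000). A1 meets DK tangentially, so EK is at right angles to DK, so E = K + (0, -9.1) = (34.600, -9.1000). Since EJ ⟂ JS (tangency), |ES| = √(9.1² + 23.0²) = 24.735 regardless of where J sits on A1. So S lies on both circle(D, 45.74) and circle(E, 24.735); the below-DK intersection is S = (31.057, -33.580). J is the foot of the tangent from S: J = (25.746, -11.201).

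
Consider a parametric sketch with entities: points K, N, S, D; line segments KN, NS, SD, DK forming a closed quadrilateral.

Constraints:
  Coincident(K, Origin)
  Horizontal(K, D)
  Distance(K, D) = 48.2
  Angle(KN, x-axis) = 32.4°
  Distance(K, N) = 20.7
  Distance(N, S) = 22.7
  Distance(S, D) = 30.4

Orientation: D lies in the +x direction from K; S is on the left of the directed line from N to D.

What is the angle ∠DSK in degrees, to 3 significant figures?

79.8°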